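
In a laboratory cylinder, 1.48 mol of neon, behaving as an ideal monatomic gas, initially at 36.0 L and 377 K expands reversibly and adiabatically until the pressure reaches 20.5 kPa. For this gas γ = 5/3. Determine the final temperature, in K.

181 K

P₁ = nRT₁/V₁ = 1.48×8.314×377/36.0 = 129 kPa.
Adiabatic: T₂/T₁ = (P₂/P₁)^((γ−1)/γ) ⇒ T₂ = 377×(0.159)^0.400 = 181 K; V₂ = 108 L.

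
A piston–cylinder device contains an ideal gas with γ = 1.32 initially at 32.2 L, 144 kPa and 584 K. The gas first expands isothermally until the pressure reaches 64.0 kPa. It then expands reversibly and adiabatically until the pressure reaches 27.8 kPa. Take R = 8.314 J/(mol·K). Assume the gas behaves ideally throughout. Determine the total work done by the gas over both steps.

6410 J

n = P₁V₁/(RT₁) = 144×32.2/(8.314×584) = 0.955 mol.
Step 1 — Isothermal: T stays 584 K; PV = const ⇒ V₂ = 72.5 L, P₂ = 64.0 kPa.
ΔU = 0 (ideal gas, T constant).
W = nRT ln(V₂/V₁) = 0.955×8.314×584×ln(2.25) = 3760 J.
Q = ΔU + W = 3760 J.
State after step 1: P = 64.0 kPa, V = 72.5 L, T = 584 K.
Step 2 — Adiabatic: T₂/T₁ = (P₂/P₁)^((γ−1)/γ) ⇒ T₂ = 584×(0.434)^0.242 = 477 K; V₂ = 136 L.
ΔU = nCvΔT = 0.955×26.0×(477−584) = -2650 J.
Q = 0 for an adiabatic process, so W = −ΔU = 2650 J.
Net over both steps: W = 6410 J, Q = 3760 J, ΔU = -2650 J.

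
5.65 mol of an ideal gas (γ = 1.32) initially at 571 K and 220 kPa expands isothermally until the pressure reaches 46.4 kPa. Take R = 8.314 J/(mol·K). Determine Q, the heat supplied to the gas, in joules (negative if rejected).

V₁ = nRT₁/P₁ = 5.65×8.314×571/220 = 122 L.
Isothermal: T stays 571 K; PV = const ⇒ V₂ = 578 L, P₂ = 46.4 kPa.
ΔU = 0 (ideal gas, T constant).
W = nRT ln(V₂/V₁) = 5.65×8.314×571×ln(4.74) = 41700 J.
Q = ΔU + W = 41700 J.

41700 J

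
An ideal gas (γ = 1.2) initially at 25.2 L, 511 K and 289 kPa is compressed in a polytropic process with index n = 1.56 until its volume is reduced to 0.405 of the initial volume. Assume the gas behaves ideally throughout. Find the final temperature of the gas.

848 K

Polytropic n=1.56: T₂ = T₁(V₁/V₂)^(n−1) = 511×(2.47)^0.56 = 848 K; P₂ = P₁(V₁/V₂)^n = 1180 kPa.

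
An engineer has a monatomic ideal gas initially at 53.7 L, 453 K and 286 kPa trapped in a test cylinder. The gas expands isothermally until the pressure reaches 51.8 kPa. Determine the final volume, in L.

296 L

Isothermal: T stays 453 K; PV = const ⇒ V₂ = 296 L, P₂ = 51.8 kPa.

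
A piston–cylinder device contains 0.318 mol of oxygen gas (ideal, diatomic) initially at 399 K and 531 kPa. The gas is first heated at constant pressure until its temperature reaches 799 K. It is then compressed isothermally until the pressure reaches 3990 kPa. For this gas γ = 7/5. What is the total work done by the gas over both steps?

-3200 J

V₁ = nRT₁/P₁ = 0.318×8.314×399/531 = 1.99 L.
Step 1 — Isobaric: P stays 531 kPa; V/T = const ⇒ T₂ = 799 K, V₂ = 3.98 L.
W = PΔV = 531×(3.98−1.99) kPa·L = 1060 J.
ΔU = nCvΔT = 0.318×20.8×(799−399) = 2640 J.
Q = ΔU + W = nCpΔT = 3700 J.
State after step 1: P = 531 kPa, V = 3.98 L, T = 799 K.
Step 2 — Isothermal: T stays 799 K; PV = const ⇒ V₂ = 0.529 L, P₂ = 3990 kPa.
ΔU = 0 (ideal gas, T constant).
W = nRT ln(V₂/V₁) = 0.318×8.314×799×ln(0.133) = -4260 J.
Q = ΔU + W = -4260 J.
Net over both steps: W = -3200 J, Q = -559 J, ΔU = 2640 J.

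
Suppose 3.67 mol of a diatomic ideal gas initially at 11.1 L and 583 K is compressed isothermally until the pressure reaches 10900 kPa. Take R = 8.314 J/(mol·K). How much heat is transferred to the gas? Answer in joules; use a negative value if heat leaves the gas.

-34100 J

P₁ = nRT₁/V₁ = 3.67×8.314×583/11.1 = 1600 kPa.
Isothermal: T stays 583 K; PV = const ⇒ V₂ = 1.63 L, P₂ = 10900 kPa.
ΔU = 0 (ideal gas, T constant).
W = nRT ln(V₂/V₁) = 3.67×8.314×583×ln(0.147) = -34100 J.
Q = ΔU + W = -34100 J.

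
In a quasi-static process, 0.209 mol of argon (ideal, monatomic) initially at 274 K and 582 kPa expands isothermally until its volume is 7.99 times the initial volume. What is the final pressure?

72.8 kPa

V₁ = nRT₁/P₁ = 0.209×8.314×274/582 = 0.818 L.
Isothermal: T stays 274 K; PV = const ⇒ V₂ = 6.54 L, P₂ = 72.8 kPa.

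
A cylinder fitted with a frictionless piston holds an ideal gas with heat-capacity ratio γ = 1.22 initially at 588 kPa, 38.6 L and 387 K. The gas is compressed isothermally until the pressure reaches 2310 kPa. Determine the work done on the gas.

31100 J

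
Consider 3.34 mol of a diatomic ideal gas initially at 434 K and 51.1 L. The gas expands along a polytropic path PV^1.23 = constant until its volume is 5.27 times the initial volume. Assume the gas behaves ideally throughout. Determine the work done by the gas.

16600 J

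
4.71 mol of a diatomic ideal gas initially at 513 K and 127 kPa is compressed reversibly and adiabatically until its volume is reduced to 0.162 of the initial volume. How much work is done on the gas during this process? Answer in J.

V₁ = nRT₁/P₁ = 4.71×8.314×513/127 = 158 L.
Adiabatic: TV^(γ−1) = const ⇒ T₂ = 513×(6.17)^0.400 = 1060 K; PV^γ = const ⇒ P₂ = 1620 kPa.
ΔU = nCvΔT = 4.71×20.8×(1060−513) = 53800 J.
Q = 0 for an adiabatic process, so W = −ΔU = -53800 J.
Work done on the gas = −W_by = 53800 J.

53800 J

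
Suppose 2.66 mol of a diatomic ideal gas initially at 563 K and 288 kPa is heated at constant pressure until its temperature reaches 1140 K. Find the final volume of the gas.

87.5 L

V₁ = nRT₁/P₁ = 2.66×8.314×563/288 = 43.2 L.
Isobaric: P stays 288 kPa; V/T = const ⇒ T₂ = 1140 K, V₂ = 87.5 L.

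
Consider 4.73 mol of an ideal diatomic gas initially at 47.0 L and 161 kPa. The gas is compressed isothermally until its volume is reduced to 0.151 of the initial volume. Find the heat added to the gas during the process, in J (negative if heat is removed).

T₁ = P₁V₁/(nR) = 161×47.0/(4.73×8.314) = 192 K.
Isothermal: T stays 192 K; PV = const ⇒ V₂ = 7.10 L, P₂ = 1070 kPa.
ΔU = 0 (ideal gas, T constant).
W = nRT ln(V₂/V₁) = 4.73×8.314×192×ln(0.151) = -14300 J.
Q = ΔU + W = -14300 J.

-14300 J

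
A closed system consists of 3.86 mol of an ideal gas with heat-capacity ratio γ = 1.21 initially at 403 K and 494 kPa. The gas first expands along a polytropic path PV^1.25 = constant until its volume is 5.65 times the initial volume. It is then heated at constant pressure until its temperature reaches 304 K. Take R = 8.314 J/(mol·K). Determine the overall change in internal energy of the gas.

-15100 J

V₁ = nRT₁/P₁ = 3.86×8.314×403/494 = 26.2 L.
Step 1 — Polytropic n=1.25: T₂ = T₁(V₁/V₂)^(n−1) = 403×(0.177)^0.25 = 261 K; P₂ = P₁(V₁/V₂)^n = 56.7 kPa.
W = (P₁V₁−P₂V₂)/(n−1) = (494×26.2−56.7×148)/0.25 = 18200 J.
ΔU = nCvΔT = 3.86×39.6×(261−403) = -21600 J.
Q = ΔU + W = -3460 J.
State after step 1: P = 56.7 kPa, V = 148 L, T = 261 K.
Step 2 — Isobaric: P stays 56.7 kPa; V/T = const ⇒ T₂ = 304 K, V₂ = 172 L.
W = PΔV = 56.7×(172−148) kPa·L = 1370 J.
ΔU = nCvΔT = 3.86×39.6×(304−261) = 6510 J.
Q = ΔU + W = nCpΔT = 7880 J.
Net over both steps: W = 19500 J, Q = 4420 J, ΔU = -15100 J.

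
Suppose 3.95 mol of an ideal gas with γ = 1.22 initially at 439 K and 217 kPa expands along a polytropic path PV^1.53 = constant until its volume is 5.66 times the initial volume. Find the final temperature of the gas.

175 K

V₁ = nRT₁/P₁ = 3.95×8.314×439/217 = 66.4 L.
Polytropic n=1.53: T₂ = T₁(V₁/V₂)^(n−1) = 439×(0.177)^0.53 = 175 K; P₂ = P₁(V₁/V₂)^n = 15.3 kPa.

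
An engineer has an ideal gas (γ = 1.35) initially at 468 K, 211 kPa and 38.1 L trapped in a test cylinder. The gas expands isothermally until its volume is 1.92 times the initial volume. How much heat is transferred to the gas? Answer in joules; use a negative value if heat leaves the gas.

5240 J

n = P₁V₁/(RT₁) = 211×38.1/(8.314×468) = 2.07 mol.
Isothermal: T stays 468 K; PV = const ⇒ V₂ = 73.2 L, P₂ = 110 kPa.
ΔU = 0 (ideal gas, T constant).
W = nRT ln(V₂/V₁) = 2.07×8.314×468×ln(1.92) = 5240 J.
Q = ΔU + W = 5240 J.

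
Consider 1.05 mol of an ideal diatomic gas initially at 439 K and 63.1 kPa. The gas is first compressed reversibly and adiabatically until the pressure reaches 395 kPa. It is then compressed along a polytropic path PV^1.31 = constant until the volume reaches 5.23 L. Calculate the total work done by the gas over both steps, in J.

V₁ = nRT₁/P₁ = 1.05×8.314×439/63.1 = 60.7 L.
Step 1 — Adiabatic: T₂/T₁ = (P₂/P₁)^((γ−1)/γ) ⇒ T₂ = 439×(6.26)^0.286 = 741 K; V₂ = 16.4 L.
ΔU = nCvΔT = 1.05×20.8×(741−439) = 6600 J.
Q = 0 for an adiabatic process, so W = −ΔU = -6600 J.
State after step 1: P = 395 kPa, V = 16.4 L, T = 741 K.
Step 2 — Polytropic n=1.31: T₂ = T₁(V₁/V₂)^(n−1) = 741×(3.13)^0.31 = 1060 K; P₂ = P₁(V₁/V₂)^n = 1760 kPa.
W = (P₁V₁−P₂V₂)/(n−1) = (395×16.4−1760×5.23)/0.31 = -8870 J.
ΔU = nCvΔT = 1.05×20.8×(1060−741) = 6870 J.
Q = ΔU + W = -2000 J.
Net over both steps: W = -15500 J, Q = -2000 J, ΔU = 13500 J.

-15500 J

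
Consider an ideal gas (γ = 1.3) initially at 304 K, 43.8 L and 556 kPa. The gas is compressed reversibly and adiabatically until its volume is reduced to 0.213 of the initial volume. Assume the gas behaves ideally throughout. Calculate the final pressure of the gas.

4150 kPa

Adiabatic: TV^(γ−1) = const ⇒ T₂ = 304×(4.69)^0.300 = 483 K; PV^γ = const ⇒ P₂ = 4150 kPa.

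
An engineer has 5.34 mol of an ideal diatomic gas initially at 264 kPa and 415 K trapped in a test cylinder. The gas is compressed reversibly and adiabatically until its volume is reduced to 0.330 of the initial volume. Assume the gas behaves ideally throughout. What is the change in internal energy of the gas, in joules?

V₁ = nRT₁/P₁ = 5.34×8.314×415/264 = 69.8 L.
Adiabatic: TV^(γ−1) = const ⇒ T₂ = 415×(3.03)^0.400 = 647 K; PV^γ = const ⇒ P₂ = 1250 kPa.
For an ideal gas ΔU = nCvΔT with Cv = (5/2)R = 20.8 J/(mol·K).
ΔU = 5.34×20.8×(647−415) = 25700 J.

25700 J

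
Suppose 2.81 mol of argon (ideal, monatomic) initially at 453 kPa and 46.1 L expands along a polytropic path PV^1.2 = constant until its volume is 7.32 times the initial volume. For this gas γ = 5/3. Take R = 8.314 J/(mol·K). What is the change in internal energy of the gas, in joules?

-10300 J

T₁ = P₁V₁/(nR) = 453×46.1/(2.81×8.314) = 894 K.
Polytropic n=1.2: T₂ = T₁(V₁/V₂)^(n−1) = 894×(0.137)^0.20 = 600 K; P₂ = P₁(V₁/V₂)^n = 41.6 kPa.
For an ideal gas ΔU = nCvΔT with Cv = (3/2)R = 12.5 J/(mol·K).
ΔU = 2.81×12.5×(600−894) = -10300 J.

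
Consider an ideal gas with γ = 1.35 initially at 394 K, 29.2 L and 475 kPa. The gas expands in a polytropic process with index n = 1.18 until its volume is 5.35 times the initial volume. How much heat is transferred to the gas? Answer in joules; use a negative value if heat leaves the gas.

9750 J

n = P₁V₁/(RT₁) = 475×29.2/(8.314×394) = 4.23 mol.
Polytropic n=1.18: T₂ = T₁(V₁/V₂)^(n−1) = 394×(0.187)^0.18 = 291 K; P₂ = P₁(V₁/V₂)^n = 65.7 kPa.
W = (P₁V₁−P₂V₂)/(n−1) = (475×29.2−65.7×156)/0.18 = 20100 J.
ΔU = nCvΔT = 4.23×23.8×(291−394) = -10300 J.
Q = ΔU + W = 9750 J.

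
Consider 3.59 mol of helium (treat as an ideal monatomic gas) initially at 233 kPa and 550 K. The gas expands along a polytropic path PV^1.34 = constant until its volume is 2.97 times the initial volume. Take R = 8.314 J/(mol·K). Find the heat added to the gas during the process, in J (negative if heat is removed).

V₁ = nRT₁/P₁ = 3.59×8.314×550/233 = 70.5 L.
Polytropic n=1.34: T₂ = T₁(V₁/V₂)^(n−1) = 550×(0.337)^0.34 = 380 K; P₂ = P₁(V₁/V₂)^n = 54.2 kPa.
W = (P₁V₁−P₂V₂)/(n−1) = (233×70.5−54.2×209)/0.34 = 14900 J.
ΔU = nCvΔT = 3.59×12.5×(380−550) = -7620 J.
Q = ΔU + W = 7320 J.

7320 J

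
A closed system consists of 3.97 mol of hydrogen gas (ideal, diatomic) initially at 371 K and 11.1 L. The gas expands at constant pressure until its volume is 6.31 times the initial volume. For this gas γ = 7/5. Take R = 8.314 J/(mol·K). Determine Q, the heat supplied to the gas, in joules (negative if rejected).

228000 J

P₁ = nRT₁/V₁ = 3.97×8.314×371/11.1 = 1100 kPa.
Isobaric: P stays 1100 kPa; V/T = const ⇒ T₂ = 2340 K, V₂ = 70.0 L.
W = PΔV = 1100×(70.0−11.1) kPa·L = 65000 J.
ΔU = nCvΔT = 3.97×20.8×(2340−371) = 163000 J.
Q = ΔU + W = nCpΔT = 228000 J.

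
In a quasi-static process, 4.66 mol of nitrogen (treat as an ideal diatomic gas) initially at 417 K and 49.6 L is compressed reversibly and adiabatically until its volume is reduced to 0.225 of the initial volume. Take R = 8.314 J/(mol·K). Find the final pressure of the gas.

P₁ = nRT₁/V₁ = 4.66×8.314×417/49.6 = 326 kPa.
Adiabatic: TV^(γ−1) = const ⇒ T₂ = 417×(4.44)^0.400 = 757 K; PV^γ = const ⇒ P₂ = 2630 kPa.

2630 kPa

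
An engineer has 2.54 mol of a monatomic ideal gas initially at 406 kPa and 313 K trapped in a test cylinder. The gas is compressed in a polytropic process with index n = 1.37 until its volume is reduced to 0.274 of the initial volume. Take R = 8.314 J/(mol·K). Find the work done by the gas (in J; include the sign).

V₁ = nRT₁/P₁ = 2.54×8.314×313/406 = 16.3 L.
Polytropic n=1.37: T₂ = T₁(V₁/V₂)^(n−1) = 313×(3.65)^0.37 = 505 K; P₂ = P₁(V₁/V₂)^n = 2390 kPa.
W = (P₁V₁−P₂V₂)/(n−1) = (406×16.3−2390×4.46)/0.37 = -11000 J.

-11000 J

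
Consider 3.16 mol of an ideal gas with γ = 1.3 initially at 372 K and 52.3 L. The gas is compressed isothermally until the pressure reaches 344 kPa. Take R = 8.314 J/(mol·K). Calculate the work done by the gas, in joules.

-5960 J

P₁ = nRT₁/V₁ = 3.16×8.314×372/52.3 = 187 kPa.
Isothermal: T stays 372 K; PV = const ⇒ V₂ = 28.4 L, P₂ = 344 kPa.
W = nRT ln(V₂/V₁) = 3.16×8.314×372×ln(0.543) = -5960 J.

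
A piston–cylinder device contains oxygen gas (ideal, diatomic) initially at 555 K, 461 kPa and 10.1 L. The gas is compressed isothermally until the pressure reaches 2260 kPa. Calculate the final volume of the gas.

2.06 L

Isothermal: T stays 555 K; PV = const ⇒ V₂ = 2.06 L, P₂ = 2260 kPa.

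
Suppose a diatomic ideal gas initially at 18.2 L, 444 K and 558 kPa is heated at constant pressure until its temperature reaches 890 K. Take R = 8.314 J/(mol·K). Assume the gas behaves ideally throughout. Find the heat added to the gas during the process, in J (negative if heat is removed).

35700 J

n = P₁V₁/(RT₁) = 558×18.2/(8.314×444) = 2.75 mol.
Isobaric: P stays 558 kPa; V/T = const ⇒ T₂ = 890 K, V₂ = 36.5 L.
W = PΔV = 558×(36.5−18.2) kPa·L = 10200 J.
ΔU = nCvΔT = 2.75×20.8×(890−444) = 25500 J.
Q = ΔU + W = nCpΔT = 35700 J.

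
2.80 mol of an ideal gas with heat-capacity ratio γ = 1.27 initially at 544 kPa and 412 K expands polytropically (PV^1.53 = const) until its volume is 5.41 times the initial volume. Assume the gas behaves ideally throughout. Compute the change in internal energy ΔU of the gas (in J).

V₁ = nRT₁/P₁ = 2.80×8.314×412/544 = 17.6 L.
Polytropic n=1.53: T₂ = T₁(V₁/V₂)^(n−1) = 412×(0.185)^0.53 = 168 K; P₂ = P₁(V₁/V₂)^n = 41.1 kPa.
For an ideal gas ΔU = nCvΔT with Cv = R/(γ−1) = 30.8 J/(mol·K).
ΔU = 2.80×30.8×(168−412) = -21000 J.

-21000 J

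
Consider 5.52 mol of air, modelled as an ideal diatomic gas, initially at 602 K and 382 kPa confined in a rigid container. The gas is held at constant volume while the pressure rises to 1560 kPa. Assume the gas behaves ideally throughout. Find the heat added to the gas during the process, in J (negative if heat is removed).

213000 J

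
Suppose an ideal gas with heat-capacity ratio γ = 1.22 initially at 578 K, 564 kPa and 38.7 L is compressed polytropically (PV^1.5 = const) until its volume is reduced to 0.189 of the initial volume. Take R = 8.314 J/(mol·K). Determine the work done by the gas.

n = P₁V₁/(RT₁) = 564×38.7/(8.314×578) = 4.54 mol.
Polytropic n=1.5: T₂ = T₁(V₁/V₂)^(n−1) = 578×(5.29)^0.50 = 1330 K; P₂ = P₁(V₁/V₂)^n = 6860 kPa.
W = (P₁V₁−P₂V₂)/(n−1) = (564×38.7−6860×7.31)/0.50 = -56800 J.

-56800 J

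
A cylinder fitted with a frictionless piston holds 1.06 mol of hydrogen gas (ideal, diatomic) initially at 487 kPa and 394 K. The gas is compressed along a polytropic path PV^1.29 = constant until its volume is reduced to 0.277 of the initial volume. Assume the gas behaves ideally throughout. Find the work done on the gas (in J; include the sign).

5400 J

V₁ = nRT₁/P₁ = 1.06×8.314×394/487 = 7.13 L.
Polytropic n=1.29: T₂ = T₁(V₁/V₂)^(n−1) = 394×(3.61)^0.29 = 572 K; P₂ = P₁(V₁/V₂)^n = 2550 kPa.
W = (P₁V₁−P₂V₂)/(n−1) = (487×7.13−2550×1.97)/0.29 = -5400 J.
Work done on the gas = −W_by = 5400 J.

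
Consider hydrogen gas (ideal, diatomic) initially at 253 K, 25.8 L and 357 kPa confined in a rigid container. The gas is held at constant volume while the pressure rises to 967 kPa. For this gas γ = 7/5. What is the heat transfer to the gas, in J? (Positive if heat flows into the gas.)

39300 J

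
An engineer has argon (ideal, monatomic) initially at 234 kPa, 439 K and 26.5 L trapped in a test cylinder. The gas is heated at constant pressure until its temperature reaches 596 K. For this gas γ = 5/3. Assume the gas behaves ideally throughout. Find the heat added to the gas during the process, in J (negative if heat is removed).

5540 J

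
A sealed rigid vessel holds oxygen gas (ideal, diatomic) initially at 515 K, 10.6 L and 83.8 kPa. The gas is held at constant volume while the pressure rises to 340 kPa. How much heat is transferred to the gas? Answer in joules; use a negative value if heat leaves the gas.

6790 J

n = P₁V₁/(RT₁) = 83.8×10.6/(8.314×515) = 0.207 mol.
Isochoric: V stays 10.6 L; P/T = const ⇒ T₂ = 2090 K, P₂ = 340 kPa.
W = 0 (no volume change).
ΔU = nCvΔT = 0.207×20.8×(2090−515) = 6790 J.
Q = ΔU = 6790 J.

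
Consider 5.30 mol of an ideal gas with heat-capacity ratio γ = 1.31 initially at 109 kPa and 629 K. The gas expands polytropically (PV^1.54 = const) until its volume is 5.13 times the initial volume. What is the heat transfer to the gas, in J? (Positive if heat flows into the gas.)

-22300 J

V₁ = nRT₁/P₁ = 5.30×8.314×629/109 = 254 L.
Polytropic n=1.54: T₂ = T₁(V₁/V₂)^(n−1) = 629×(0.195)^0.54 = 260 K; P₂ = P₁(V₁/V₂)^n = 8.79 kPa.
W = (P₁V₁−P₂V₂)/(n−1) = (109×254−8.79×1300)/0.54 = 30100 J.
ΔU = nCvΔT = 5.30×26.8×(260−629) = -52400 J.
Q = ΔU + W = -22300 J.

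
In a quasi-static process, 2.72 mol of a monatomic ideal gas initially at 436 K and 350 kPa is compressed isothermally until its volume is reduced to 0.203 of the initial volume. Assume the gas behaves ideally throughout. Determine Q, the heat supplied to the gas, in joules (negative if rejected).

V₁ = nRT₁/P₁ = 2.72×8.314×436/350 = 28.2 L.
Isothermal: T stays 436 K; PV = const ⇒ V₂ = 5.72 L, P₂ = 1720 kPa.
ΔU = 0 (ideal gas, T constant).
W = nRT ln(V₂/V₁) = 2.72×8.314×436×ln(0.203) = -15700 J.
Q = ΔU + W = -15700 J.

-15700 J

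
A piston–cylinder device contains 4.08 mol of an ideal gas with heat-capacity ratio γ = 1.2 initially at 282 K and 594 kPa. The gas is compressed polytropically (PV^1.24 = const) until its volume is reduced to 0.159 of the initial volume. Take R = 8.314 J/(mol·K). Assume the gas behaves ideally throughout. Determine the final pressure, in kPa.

5810 kPa

V₁ = nRT₁/P₁ = 4.08×8.314×282/594 = 16.1 L.
Polytropic n=1.24: T₂ = T₁(V₁/V₂)^(n−1) = 282×(6.29)^0.24 = 438 K; P₂ = P₁(V₁/V₂)^n = 5810 kPa.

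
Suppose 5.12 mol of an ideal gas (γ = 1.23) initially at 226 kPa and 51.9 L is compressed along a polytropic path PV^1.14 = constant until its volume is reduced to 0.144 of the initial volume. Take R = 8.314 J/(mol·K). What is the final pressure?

2060 kPa

T₁ = P₁V₁/(nR) = 226×51.9/(5.12×8.314) = 276 K.
Polytropic n=1.14: T₂ = T₁(V₁/V₂)^(n−1) = 276×(6.94)^0.14 = 361 K; P₂ = P₁(V₁/V₂)^n = 2060 kPa.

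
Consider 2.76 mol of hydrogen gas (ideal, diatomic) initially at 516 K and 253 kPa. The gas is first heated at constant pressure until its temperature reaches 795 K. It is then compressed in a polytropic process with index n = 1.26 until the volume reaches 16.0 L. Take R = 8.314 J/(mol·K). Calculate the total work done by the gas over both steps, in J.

V₁ = nRT₁/P₁ = 2.76×8.314×516/253 = 46.8 L.
Step 1 — Isobaric: P stays 253 kPa; V/T = const ⇒ T₂ = 795 K, V₂ = 72.1 L.
W = PΔV = 253×(72.1−46.8) kPa·L = 6400 J.
ΔU = nCvΔT = 2.76×20.8×(795−516) = 16000 J.
Q = ΔU + W = nCpΔT = 22400 J.
State after step 1: P = 253 kPa, V = 72.1 L, T = 795 K.
Step 2 — Polytropic n=1.26: T₂ = T₁(V₁/V₂)^(n−1) = 795×(4.51)^0.26 = 1180 K; P₂ = P₁(V₁/V₂)^n = 1690 kPa.
W = (P₁V₁−P₂V₂)/(n−1) = (253×72.1−1690×16.0)/0.26 = -33600 J.
ΔU = nCvΔT = 2.76×20.8×(1180−795) = 21900 J.
Q = ΔU + W = -11800 J.
Net over both steps: W = -27200 J, Q = 10600 J, ΔU = 37900 J.

-27200 J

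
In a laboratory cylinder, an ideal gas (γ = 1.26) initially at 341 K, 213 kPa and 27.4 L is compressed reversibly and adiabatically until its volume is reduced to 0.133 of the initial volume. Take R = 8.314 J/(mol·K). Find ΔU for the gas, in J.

n = P₁V₁/(RT₁) = 213×27.4/(8.314×341) = 2.06 mol.
Adiabatic: TV^(γ−1) = const ⇒ T₂ = 341×(7.52)^0.260 = 576 K; PV^γ = const ⇒ P₂ = 2710 kPa.
For an ideal gas ΔU = nCvΔT with Cv = R/(γ−1) = 32.0 J/(mol·K).
ΔU = 2.06×32.0×(576−341) = 15500 J.

15500 J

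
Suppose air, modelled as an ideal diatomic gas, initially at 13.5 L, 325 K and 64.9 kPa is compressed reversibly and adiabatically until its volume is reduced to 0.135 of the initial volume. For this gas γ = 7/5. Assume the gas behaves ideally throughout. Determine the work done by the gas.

n = P₁V₁/(RT₁) = 64.9×13.5/(8.314×325) = 0.324 mol.
Adiabatic: TV^(γ−1) = const ⇒ T₂ = 325×(7.41)^0.400 = 724 K; PV^γ = const ⇒ P₂ = 1070 kPa.
ΔU = nCvΔT = 0.324×20.8×(724−325) = 2690 J.
Q = 0 for an adiabatic process, so W = −ΔU = -2690 J.

-2690 J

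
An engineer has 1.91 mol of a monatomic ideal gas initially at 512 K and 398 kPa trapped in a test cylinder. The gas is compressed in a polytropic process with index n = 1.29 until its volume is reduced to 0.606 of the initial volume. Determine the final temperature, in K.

V₁ = nRT₁/P₁ = 1.91×8.314×512/398 = 20.4 L.
Polytropic n=1.29: T₂ = T₁(V₁/V₂)^(n−1) = 512×(1.65)^0.29 = 592 K; P₂ = P₁(V₁/V₂)^n = 759 kPa.

592 K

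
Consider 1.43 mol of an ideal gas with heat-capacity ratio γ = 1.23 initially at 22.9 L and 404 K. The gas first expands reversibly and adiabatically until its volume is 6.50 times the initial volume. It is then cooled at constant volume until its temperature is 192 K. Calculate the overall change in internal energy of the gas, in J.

-11000 J

P₁ = nRT₁/V₁ = 1.43×8.314×404/22.9 = 210 kPa.
Step 1 — Adiabatic: TV^(γ−1) = const ⇒ T₂ = 404×(0.154)^0.230 = 263 K; PV^γ = const ⇒ P₂ = 21.0 kPa.
ΔU = nCvΔT = 1.43×36.1×(263−404) = -7310 J.
Q = 0 for an adiabatic process, so W = −ΔU = 7310 J.
State after step 1: P = 21.0 kPa, V = 149 L, T = 263 K.
Step 2 — Isochoric: V stays 149 L; P/T = const ⇒ T₂ = 192 K, P₂ = 15.3 kPa.
W = 0 (no volume change).
ΔU = nCvΔT = 1.43×36.1×(192−263) = -3650 J.
Q = ΔU = -3650 J.
Net over both steps: W = 7310 J, Q = -3650 J, ΔU = -11000 J.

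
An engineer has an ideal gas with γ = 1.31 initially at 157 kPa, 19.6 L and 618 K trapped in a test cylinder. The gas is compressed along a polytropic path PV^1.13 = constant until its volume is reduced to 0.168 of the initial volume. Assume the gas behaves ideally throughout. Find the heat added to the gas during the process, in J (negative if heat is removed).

n = P₁V₁/(RT₁) = 157×19.6/(8.314×618) = 0.599 mol.
Polytropic n=1.13: T₂ = T₁(V₁/V₂)^(n−1) = 618×(5.95)^0.13 = 779 K; P₂ = P₁(V₁/V₂)^n = 1180 kPa.
W = (P₁V₁−P₂V₂)/(n−1) = (157×19.6−1180×3.29)/0.13 = -6180 J.
ΔU = nCvΔT = 0.599×26.8×(779−618) = 2590 J.
Q = ΔU + W = -3590 J.

-3590 J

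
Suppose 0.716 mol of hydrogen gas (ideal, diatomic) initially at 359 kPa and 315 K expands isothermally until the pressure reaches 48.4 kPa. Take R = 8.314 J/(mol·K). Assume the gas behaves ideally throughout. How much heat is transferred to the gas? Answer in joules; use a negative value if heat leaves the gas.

3760 J

V₁ = nRT₁/P₁ = 0.716×8.314×315/359 = 5.22 L.
Isothermal: T stays 315 K; PV = const ⇒ V₂ = 38.7 L, P₂ = 48.4 kPa.
ΔU = 0 (ideal gas, T constant).
W = nRT ln(V₂/V₁) = 0.716×8.314×315×ln(7.42) = 3760 J.
Q = ΔU + W = 3760 J.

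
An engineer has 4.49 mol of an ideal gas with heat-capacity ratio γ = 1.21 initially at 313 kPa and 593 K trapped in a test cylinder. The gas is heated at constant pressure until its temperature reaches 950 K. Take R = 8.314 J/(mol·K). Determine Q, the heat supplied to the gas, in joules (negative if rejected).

76800 J

V₁ = nRT₁/P₁ = 4.49×8.314×593/313 = 70.7 L.
Isobaric: P stays 313 kPa; V/T = const ⇒ T₂ = 950 K, V₂ = 113 L.
W = PΔV = 313×(113−70.7) kPa·L = 13300 J.
ΔU = nCvΔT = 4.49×39.6×(950−593) = 63500 J.
Q = ΔU + W = nCpΔT = 76800 J.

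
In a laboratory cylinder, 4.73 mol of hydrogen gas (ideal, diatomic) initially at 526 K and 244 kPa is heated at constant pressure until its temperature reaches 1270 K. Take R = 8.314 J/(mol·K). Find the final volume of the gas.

V₁ = nRT₁/P₁ = 4.73×8.314×526/244 = 84.8 L.
Isobaric: P stays 244 kPa; V/T = const ⇒ T₂ = 1270 K, V₂ = 205 L.

205 L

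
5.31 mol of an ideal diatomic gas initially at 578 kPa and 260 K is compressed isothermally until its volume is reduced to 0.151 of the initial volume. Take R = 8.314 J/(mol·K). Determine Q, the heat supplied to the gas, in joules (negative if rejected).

-21700 J

V₁ = nRT₁/P₁ = 5.31×8.314×260/578 = 19.9 L.
Isothermal: T stays 260 K; PV = const ⇒ V₂ = 3.00 L, P₂ = 3830 kPa.
ΔU = 0 (ideal gas, T constant).
W = nRT ln(V₂/V₁) = 5.31×8.314×260×ln(0.151) = -21700 J.
Q = ΔU + W = -21700 J.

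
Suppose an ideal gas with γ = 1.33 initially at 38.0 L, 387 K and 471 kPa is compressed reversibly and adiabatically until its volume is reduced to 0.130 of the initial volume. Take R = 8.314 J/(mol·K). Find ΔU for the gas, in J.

52100 J

n = P₁V₁/(RT₁) = 471×38.0/(8.314×387) = 5.56 mol.
Adiabatic: TV^(γ−1) = const ⇒ T₂ = 387×(7.69)^0.330 = 759 K; PV^γ = const ⇒ P₂ = 7100 kPa.
For an ideal gas ΔU = nCvΔT with Cv = R/(γ−1) = 25.2 J/(mol·K).
ΔU = 5.56×25.2×(759−387) = 52100 J.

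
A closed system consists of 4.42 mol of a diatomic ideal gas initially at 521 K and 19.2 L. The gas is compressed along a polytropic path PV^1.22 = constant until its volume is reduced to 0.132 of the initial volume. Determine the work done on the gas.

P₁ = nRT₁/V₁ = 4.42×8.314×521/19.2 = 997 kPa.
Polytropic n=1.22: T₂ = T₁(V₁/V₂)^(n−1) = 521×(7.58)^0.22 = 813 K; P₂ = P₁(V₁/V₂)^n = 11800 kPa.
W = (P₁V₁−P₂V₂)/(n−1) = (997×19.2−11800×2.53)/0.22 = -48800 J.
Work done on the gas = −W_by = 48800 J.

48800 J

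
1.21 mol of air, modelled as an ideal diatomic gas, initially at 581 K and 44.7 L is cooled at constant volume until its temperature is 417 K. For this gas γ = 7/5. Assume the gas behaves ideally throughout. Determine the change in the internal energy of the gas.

P₁ = nRT₁/V₁ = 1.21×8.314×581/44.7 = 131 kPa.
Isochoric: V stays 44.7 L; P/T = const ⇒ T₂ = 417 K, P₂ = 93.8 kPa.
For an ideal gas ΔU = nCvΔT with Cv = (5/2)R = 20.8 J/(mol·K).
ΔU = 1.21×20.8×(417−581) = -4120 J.

-4120 J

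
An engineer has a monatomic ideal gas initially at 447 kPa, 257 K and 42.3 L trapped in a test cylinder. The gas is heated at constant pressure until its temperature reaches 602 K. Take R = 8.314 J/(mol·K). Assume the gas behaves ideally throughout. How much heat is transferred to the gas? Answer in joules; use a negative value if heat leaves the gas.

n = P₁V₁/(RT₁) = 447×42.3/(8.314×257) = 8.85 mol.
Isobaric: P stays 447 kPa; V/T = const ⇒ T₂ = 602 K, V₂ = 99.1 L.
W = PΔV = 447×(99.1−42.3) kPa·L = 25400 J.
ΔU = nCvΔT = 8.85×12.5×(602−257) = 38100 J.
Q = ΔU + W = nCpΔT = 63500 J.

63500 J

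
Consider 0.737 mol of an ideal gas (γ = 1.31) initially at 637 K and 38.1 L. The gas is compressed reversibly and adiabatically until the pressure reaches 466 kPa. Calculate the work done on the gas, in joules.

5430 J

P₁ = nRT₁/V₁ = 0.737×8.314×637/38.1 = 102 kPa.
Adiabatic: T₂/T₁ = (P₂/P₁)^((γ−1)/γ) ⇒ T₂ = 637×(4.55)^0.237 = 912 K; V₂ = 12.0 L.
ΔU = nCvΔT = 0.737×26.8×(912−637) = 5430 J.
Q = 0 for an adiabatic process, so W = −ΔU = -5430 J.
Work done on the gas = −W_by = 5430 J.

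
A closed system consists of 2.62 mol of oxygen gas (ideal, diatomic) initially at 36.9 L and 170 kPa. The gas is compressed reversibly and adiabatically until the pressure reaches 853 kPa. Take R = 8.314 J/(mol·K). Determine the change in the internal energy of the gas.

9180 J

T₁ = P₁V₁/(nR) = 170×36.9/(2.62×8.314) = 288 K.
Adiabatic: T₂/T₁ = (P₂/P₁)^((γ−1)/γ) ⇒ T₂ = 288×(5.02)^0.286 = 457 K; V₂ = 11.7 L.
For an ideal gas ΔU = nCvΔT with Cv = (5/2)R = 20.8 J/(mol·K).
ΔU = 2.62×20.8×(457−288) = 9180 J.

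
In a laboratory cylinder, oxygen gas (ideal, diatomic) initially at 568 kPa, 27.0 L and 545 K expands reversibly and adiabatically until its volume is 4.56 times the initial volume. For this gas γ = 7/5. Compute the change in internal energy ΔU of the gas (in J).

-17400 J

n = P₁V₁/(RT₁) = 568×27.0/(8.314×545) = 3.38 mol.
Adiabatic: TV^(γ−1) = const ⇒ T₂ = 545×(0.219)^0.400 = 297 K; PV^γ = const ⇒ P₂ = 67.9 kPa.
For an ideal gas ΔU = nCvΔT with Cv = (5/2)R = 20.8 J/(mol·K).
ΔU = 3.38×20.8×(297−545) = -17400 J.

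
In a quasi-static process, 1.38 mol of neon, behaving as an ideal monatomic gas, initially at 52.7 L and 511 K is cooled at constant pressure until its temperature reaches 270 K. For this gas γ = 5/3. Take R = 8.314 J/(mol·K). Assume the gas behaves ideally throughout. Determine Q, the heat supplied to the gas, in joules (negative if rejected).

P₁ = nRT₁/V₁ = 1.38×8.314×511/52.7 = 111 kPa.
Isobaric: P stays 111 kPa; V/T = const ⇒ T₂ = 270 K, V₂ = 27.8 L.
W = PΔV = 111×(27.8−52.7) kPa·L = -2770 J.
ΔU = nCvΔT = 1.38×12.5×(270−511) = -4150 J.
Q = ΔU + W = nCpΔT = -6910 J.

-6910 J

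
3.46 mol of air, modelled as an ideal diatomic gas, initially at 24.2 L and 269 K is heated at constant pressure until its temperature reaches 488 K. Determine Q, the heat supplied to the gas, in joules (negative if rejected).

22000 J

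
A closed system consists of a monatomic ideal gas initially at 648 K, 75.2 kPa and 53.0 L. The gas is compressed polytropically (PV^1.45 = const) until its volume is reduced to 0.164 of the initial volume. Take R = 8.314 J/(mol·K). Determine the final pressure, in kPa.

Polytropic n=1.45: T₂ = T₁(V₁/V₂)^(n−1) = 648×(6.10)^0.45 = 1460 K; P₂ = P₁(V₁/V₂)^n = 1030 kPa.

1030 kPa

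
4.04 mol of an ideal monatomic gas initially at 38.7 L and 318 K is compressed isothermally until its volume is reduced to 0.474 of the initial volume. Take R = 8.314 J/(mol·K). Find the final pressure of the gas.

582 kPa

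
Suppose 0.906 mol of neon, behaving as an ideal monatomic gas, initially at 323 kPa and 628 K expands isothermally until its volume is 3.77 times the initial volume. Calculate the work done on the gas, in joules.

V₁ = nRT₁/P₁ = 0.906×8.314×628/323 = 14.6 L.
Isothermal: T stays 628 K; PV = const ⇒ V₂ = 55.2 L, P₂ = 85.7 kPa.
W = nRT ln(V₂/V₁) = 0.906×8.314×628×ln(3.77) = 6280 J.
Work done on the gas = −W_by = -6280 J.

-6280 J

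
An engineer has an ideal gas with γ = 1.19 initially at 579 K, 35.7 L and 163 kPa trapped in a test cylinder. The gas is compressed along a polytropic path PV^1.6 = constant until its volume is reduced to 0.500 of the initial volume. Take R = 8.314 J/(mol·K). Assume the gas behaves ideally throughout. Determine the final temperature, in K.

Polytropic n=1.6: T₂ = T₁(V₁/V₂)^(n−1) = 579×(2.00)^0.60 = 878 K; P₂ = P₁(V₁/V₂)^n = 494 kPa.

878 K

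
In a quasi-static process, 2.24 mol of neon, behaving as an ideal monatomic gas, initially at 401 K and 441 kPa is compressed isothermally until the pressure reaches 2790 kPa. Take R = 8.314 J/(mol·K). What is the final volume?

V₁ = nRT₁/P₁ = 2.24×8.314×401/441 = 16.9 L.
Isothermal: T stays 401 K; PV = const ⇒ V₂ = 2.68 L, P₂ = 2790 kPa.

2.68 L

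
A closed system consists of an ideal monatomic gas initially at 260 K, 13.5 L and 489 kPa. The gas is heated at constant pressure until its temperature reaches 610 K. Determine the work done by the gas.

8890 J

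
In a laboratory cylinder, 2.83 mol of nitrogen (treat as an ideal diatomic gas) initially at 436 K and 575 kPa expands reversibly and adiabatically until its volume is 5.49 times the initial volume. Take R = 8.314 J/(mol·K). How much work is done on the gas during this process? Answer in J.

V₁ = nRT₁/P₁ = 2.83×8.314×436/575 = 17.8 L.
Adiabatic: TV^(γ−1) = const ⇒ T₂ = 436×(0.182)^0.400 = 221 K; PV^γ = const ⇒ P₂ = 53.0 kPa.
ΔU = nCvΔT = 2.83×20.8×(221−436) = -12700 J.
Q = 0 for an adiabatic process, so W = −ΔU = 12700 J.
Work done on the gas = −W_by = -12700 J.

-12700 J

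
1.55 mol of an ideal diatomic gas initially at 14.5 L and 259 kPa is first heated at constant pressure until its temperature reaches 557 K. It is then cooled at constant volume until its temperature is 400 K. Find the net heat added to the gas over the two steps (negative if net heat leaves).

6920 J

T₁ = P₁V₁/(nR) = 259×14.5/(1.55×8.314) = 291 K.
Step 1 — Isobaric: P stays 259 kPa; V/T = const ⇒ T₂ = 557 K, V₂ = 27.7 L.
W = PΔV = 259×(27.7−14.5) kPa·L = 3420 J.
ΔU = nCvΔT = 1.55×20.8×(557−291) = 8560 J.
Q = ΔU + W = nCpΔT = 12000 J.
State after step 1: P = 259 kPa, V = 27.7 L, T = 557 K.
Step 2 — Isochoric: V stays 27.7 L; P/T = const ⇒ T₂ = 400 K, P₂ = 186 kPa.
W = 0 (no volume change).
ΔU = nCvΔT = 1.55×20.8×(400−557) = -5060 J.
Q = ΔU = -5060 J.
Net over both steps: W = 3420 J, Q = 6920 J, ΔU = 3500 J.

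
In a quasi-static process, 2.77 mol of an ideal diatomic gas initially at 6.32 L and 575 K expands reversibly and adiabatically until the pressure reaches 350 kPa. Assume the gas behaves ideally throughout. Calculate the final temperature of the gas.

P₁ = nRT₁/V₁ = 2.77×8.314×575/6.32 = 2100 kPa.
Adiabatic: T₂/T₁ = (P₂/P₁)^((γ−1)/γ) ⇒ T₂ = 575×(0.167)^0.286 = 345 K; V₂ = 22.7 L.

345 K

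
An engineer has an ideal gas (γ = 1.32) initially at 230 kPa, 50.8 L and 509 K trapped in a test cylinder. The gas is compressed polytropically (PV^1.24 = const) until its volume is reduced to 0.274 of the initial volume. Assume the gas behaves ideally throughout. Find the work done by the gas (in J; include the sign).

n = P₁V₁/(RT₁) = 230×50.8/(8.314×509) = 2.76 mol.
Polytropic n=1.24: T₂ = T₁(V₁/V₂)^(n−1) = 509×(3.65)^0.24 = 694 K; P₂ = P₁(V₁/V₂)^n = 1150 kPa.
W = (P₁V₁−P₂V₂)/(n−1) = (230×50.8−1150×13.9)/0.24 = -17700 J.

-17700 J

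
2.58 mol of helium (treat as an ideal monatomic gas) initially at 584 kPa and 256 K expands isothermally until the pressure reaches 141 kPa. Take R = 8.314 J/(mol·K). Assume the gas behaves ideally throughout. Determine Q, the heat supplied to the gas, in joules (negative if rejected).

7800 J

V₁ = nRT₁/P₁ = 2.58×8.314×256/584 = 9.40 L.
Isothermal: T stays 256 K; PV = const ⇒ V₂ = 38.9 L, P₂ = 141 kPa.
ΔU = 0 (ideal gas, T constant).
W = nRT ln(V₂/V₁) = 2.58×8.314×256×ln(4.14) = 7800 J.
Q = ΔU + W = 7800 J.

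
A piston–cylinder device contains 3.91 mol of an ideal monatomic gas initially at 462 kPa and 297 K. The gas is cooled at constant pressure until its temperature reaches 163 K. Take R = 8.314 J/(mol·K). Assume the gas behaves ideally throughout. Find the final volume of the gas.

11.5 L

V₁ = nRT₁/P₁ = 3.91×8.314×297/462 = 20.9 L.
Isobaric: P stays 462 kPa; V/T = const ⇒ T₂ = 163 K, V₂ = 11.5 L.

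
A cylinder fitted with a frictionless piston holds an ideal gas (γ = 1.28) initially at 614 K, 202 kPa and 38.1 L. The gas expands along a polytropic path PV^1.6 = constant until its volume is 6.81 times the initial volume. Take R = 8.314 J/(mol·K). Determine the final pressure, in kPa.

Polytropic n=1.6: T₂ = T₁(V₁/V₂)^(n−1) = 614×(0.147)^0.60 = 194 K; P₂ = P₁(V₁/V₂)^n = 9.38 kPa.

9.38 kPa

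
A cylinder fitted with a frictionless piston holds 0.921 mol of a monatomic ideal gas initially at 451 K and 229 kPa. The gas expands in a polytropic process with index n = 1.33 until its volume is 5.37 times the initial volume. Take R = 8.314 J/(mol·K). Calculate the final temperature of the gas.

V₁ = nRT₁/P₁ = 0.921×8.314×451/229 = 15.1 L.
Polytropic n=1.33: T₂ = T₁(V₁/V₂)^(n−1) = 451×(0.186)^0.33 = 259 K; P₂ = P₁(V₁/V₂)^n = 24.5 kPa.

259 K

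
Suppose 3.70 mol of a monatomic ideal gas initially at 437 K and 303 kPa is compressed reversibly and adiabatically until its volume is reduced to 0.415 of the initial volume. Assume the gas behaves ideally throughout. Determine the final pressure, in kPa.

V₁ = nRT₁/P₁ = 3.70×8.314×437/303 = 44.4 L.
Adiabatic: TV^(γ−1) = const ⇒ T₂ = 437×(2.41)^0.667 = 785 K; PV^γ = const ⇒ P₂ = 1310 kPa.

1310 kPa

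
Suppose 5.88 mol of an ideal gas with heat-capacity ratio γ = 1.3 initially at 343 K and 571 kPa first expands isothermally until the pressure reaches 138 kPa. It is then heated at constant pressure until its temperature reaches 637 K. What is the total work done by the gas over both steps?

38200 J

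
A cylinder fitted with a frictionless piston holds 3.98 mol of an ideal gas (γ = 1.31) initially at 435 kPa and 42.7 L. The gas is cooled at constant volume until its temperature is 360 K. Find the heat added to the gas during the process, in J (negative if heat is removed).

-21500 J

T₁ = P₁V₁/(nR) = 435×42.7/(3.98×8.314) = 561 K.
Isochoric: V stays 42.7 L; P/T = const ⇒ T₂ = 360 K, P₂ = 279 kPa.
W = 0 (no volume change).
ΔU = nCvΔT = 3.98×26.8×(360−561) = -21500 J.
Q = ΔU = -21500 J.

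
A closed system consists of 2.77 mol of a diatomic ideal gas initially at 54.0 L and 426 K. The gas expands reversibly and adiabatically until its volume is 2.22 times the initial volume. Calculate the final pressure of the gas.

59.5 kPa

P₁ = nRT₁/V₁ = 2.77×8.314×426/54.0 = 182 kPa.
Adiabatic: TV^(γ−1) = const ⇒ T₂ = 426×(0.450)^0.400 = 310 K; PV^γ = const ⇒ P₂ = 59.5 kPa.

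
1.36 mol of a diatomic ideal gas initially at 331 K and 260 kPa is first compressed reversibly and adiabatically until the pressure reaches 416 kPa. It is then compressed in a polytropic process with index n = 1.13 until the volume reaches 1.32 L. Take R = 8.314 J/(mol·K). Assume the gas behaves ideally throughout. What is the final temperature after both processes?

V₁ = nRT₁/P₁ = 1.36×8.314×331/260 = 14.4 L.
Step 1 — Adiabatic: T₂/T₁ = (P₂/P₁)^((γ−1)/γ) ⇒ T₂ = 331×(1.60)^0.286 = 379 K; V₂ = 10.3 L.
ΔU = nCvΔT = 1.36×20.8×(379−331) = 1340 J.
Q = 0 for an adiabatic process, so W = −ΔU = -1340 J.
State after step 1: P = 416 kPa, V = 10.3 L, T = 379 K.
Step 2 — Polytropic n=1.13: T₂ = T₁(V₁/V₂)^(n−1) = 379×(7.80)^0.13 = 494 K; P₂ = P₁(V₁/V₂)^n = 4240 kPa.
W = (P₁V₁−P₂V₂)/(n−1) = (416×10.3−4240×1.32)/0.13 = -10100 J.
ΔU = nCvΔT = 1.36×20.8×(494−379) = 3270 J.
Q = ΔU + W = -6800 J.
Net over both steps: W = -11400 J, Q = -6800 J, ΔU = 4620 J.

494 K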